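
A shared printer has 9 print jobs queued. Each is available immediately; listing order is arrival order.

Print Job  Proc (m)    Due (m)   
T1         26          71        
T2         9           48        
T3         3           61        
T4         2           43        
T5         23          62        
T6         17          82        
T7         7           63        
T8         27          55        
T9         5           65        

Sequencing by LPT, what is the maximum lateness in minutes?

76

LPT (decreasing processing time): T8 T1 T5 T6 T2 T7 T9 T3 T4.
T8: 0→27, due 55, lateness -28
T1: 27→53, due 71, lateness -18
T5: 53→76, due 62, lateness 14
T6: 76→93, due 82, lateness 11
T2: 93→102, due 48, lateness 54
T7: 102→109, due 63, lateness 46
T9: 109→114, due 65, lateness 49
T3: 114→117, due 61, lateness 56
T4: 117→119, due 43, lateness 76
Maximum = 76.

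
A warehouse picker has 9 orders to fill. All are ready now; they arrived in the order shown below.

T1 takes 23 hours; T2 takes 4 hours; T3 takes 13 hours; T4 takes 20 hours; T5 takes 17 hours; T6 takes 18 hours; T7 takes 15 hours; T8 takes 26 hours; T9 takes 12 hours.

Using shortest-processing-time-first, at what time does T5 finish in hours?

SPT (increasing processing time): T2 T9 T3 T7 T5 T6 T4 T1 T8.
T2: 0→4
T9: 4→16
T3: 16→29
T7: 29→44
T5: 44→61

61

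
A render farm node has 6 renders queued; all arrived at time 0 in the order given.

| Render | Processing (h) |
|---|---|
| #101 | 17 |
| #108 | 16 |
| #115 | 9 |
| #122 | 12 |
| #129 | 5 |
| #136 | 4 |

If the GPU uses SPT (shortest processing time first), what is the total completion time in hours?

170

SPT (increasing processing time): #136 #129 #115 #122 #108 #101.
#136: 0→4
#129: 4→9
#115: 9→18
#122: 18→30
#108: 30→46
#101: 46→63
Sum = 4+9+18+30+46+63 = 170.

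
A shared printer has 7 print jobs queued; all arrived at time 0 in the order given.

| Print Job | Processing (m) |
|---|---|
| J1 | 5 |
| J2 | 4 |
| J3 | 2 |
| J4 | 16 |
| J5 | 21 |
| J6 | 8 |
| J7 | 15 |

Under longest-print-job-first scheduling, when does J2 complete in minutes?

LPT (decreasing processing time): J5 J4 J7 J6 J1 J2 J3.
J5: 0→21
J4: 21→37
J7: 37→52
J6: 52→60
J1: 60→65
J2: 65→69

69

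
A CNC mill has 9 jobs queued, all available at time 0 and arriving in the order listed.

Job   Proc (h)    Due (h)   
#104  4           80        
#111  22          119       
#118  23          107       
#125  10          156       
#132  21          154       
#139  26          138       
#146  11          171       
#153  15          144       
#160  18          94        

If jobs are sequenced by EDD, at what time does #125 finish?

EDD (increasing due date): #104 #160 #118 #111 #139 #153 #132 #125 #146.
#104: 0→4
#160: 4→22
#118: 22→45
#111: 45→67
#139: 67→93
#153: 93→108
#132: 108→129
#125: 129→139

139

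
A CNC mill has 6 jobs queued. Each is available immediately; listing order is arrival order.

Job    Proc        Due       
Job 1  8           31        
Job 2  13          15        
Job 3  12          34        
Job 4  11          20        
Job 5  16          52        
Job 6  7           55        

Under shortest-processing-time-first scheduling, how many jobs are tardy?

4

SPT (increasing processing time): Job 6 Job 1 Job 4 Job 3 Job 2 Job 5.
Job 6: 0→7, due 55, tardiness 0
Job 1: 7→15, due 31, tardiness 0
Job 4: 15→26, due 20, tardiness 6
Job 3: 26→38, due 34, tardiness 4
Job 2: 38→51, due 15, tardiness 36
Job 5: 51→67, due 52, tardiness 15
Late jobs: 4.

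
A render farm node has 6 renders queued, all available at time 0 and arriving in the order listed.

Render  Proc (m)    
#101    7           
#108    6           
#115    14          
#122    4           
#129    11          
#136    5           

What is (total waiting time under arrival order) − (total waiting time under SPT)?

37

FIFO (arrival order): #101 #108 #115 #122 #129 #136.
#101: waits 0, runs 0→7
#108: waits 7, runs 7→13
#115: waits 13, runs 13→27
#122: waits 27, runs 27→31
#129: waits 31, runs 31→42
#136: waits 42, runs 42→47
Sum = 0+7+13+27+31+42 = 120.
SPT (increasing processing time): #122 #136 #108 #101 #129 #115.
#122: waits 0, runs 0→4
#136: waits 4, runs 4→9
#108: waits 9, runs 9→15
#101: waits 15, runs 15→22
#129: waits 22, runs 22→33
#115: waits 33, runs 33→47
Sum = 0+4+9+15+22+33 = 83.
Difference = 120 − 83 = 37.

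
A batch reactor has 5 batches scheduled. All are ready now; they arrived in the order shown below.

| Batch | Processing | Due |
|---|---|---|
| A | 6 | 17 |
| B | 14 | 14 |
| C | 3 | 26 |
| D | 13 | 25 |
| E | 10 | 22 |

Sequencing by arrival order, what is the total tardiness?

41

FIFO (arrival order): A B C D E.
A: 0→6, due 17, tardiness 0
B: 6→20, due 14, tardiness 6
C: 20→23, due 26, tardiness 0
D: 23→36, due 25, tardiness 11
E: 36→46, due 22, tardiness 24
Sum = 0+6+0+11+24 = 41.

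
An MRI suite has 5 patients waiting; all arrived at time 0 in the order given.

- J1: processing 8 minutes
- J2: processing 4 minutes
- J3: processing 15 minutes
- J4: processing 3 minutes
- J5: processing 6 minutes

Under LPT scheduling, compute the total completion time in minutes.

LPT (decreasing processing time): J3 J1 J5 J2 J4.
J3: 0→15
J1: 15→23
J5: 23→29
J2: 29→33
J4: 33→36
Sum = 15+23+29+33+36 = 136.

136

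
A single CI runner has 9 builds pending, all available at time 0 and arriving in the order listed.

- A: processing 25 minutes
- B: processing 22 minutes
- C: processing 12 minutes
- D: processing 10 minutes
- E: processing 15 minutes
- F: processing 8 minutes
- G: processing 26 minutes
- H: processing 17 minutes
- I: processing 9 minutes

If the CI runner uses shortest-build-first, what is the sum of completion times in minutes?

SPT (increasing processing time): F I D C E H B A G.
F: 0→8
I: 8→17
D: 17→27
C: 27→39
E: 39→54
H: 54→71
B: 71→93
A: 93→118
G: 118→144
Sum = 8+17+27+39+54+71+93+118+144 = 571.

571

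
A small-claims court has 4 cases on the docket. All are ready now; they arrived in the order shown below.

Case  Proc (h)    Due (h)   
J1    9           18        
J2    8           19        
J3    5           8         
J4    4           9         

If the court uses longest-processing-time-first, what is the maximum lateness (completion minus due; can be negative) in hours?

LPT (decreasing processing time): J1 J2 J3 J4.
J1: 0→9, due 18, lateness -9
J2: 9→17, due 19, lateness -2
J3: 17→22, due 8, lateness 14
J4: 22→26, due 9, lateness 17
Maximum = 17.

17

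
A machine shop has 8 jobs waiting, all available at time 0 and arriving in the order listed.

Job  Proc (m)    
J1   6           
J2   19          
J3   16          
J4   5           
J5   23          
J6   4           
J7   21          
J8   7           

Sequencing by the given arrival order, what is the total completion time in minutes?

455

FIFO (arrival order): J1 J2 J3 J4 J5 J6 J7 J8.
J1: 0→6
J2: 6→25
J3: 25→41
J4: 41→46
J5: 46→69
J6: 69→73
J7: 73→94
J8: 94→101
Sum = 6+25+41+46+69+73+94+101 = 455.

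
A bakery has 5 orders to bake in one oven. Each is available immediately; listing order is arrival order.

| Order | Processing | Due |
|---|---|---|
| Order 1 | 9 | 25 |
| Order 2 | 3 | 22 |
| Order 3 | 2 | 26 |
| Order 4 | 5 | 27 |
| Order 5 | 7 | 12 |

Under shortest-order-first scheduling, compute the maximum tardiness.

5

SPT (increasing processing time): Order 3 Order 2 Order 4 Order 5 Order 1.
Order 3: 0→2, due 26, tardiness 0
Order 2: 2→5, due 22, tardiness 0
Order 4: 5→10, due 27, tardiness 0
Order 5: 10→17, due 12, tardiness 5
Order 1: 17→26, due 25, tardiness 1
Maximum = 5.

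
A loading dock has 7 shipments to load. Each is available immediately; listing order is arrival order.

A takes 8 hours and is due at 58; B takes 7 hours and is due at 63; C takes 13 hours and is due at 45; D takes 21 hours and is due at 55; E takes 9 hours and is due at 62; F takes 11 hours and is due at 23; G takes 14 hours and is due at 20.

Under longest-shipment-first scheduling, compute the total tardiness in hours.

LPT (decreasing processing time): D G C F E A B.
D: 0→21, due 55, tardiness 0
G: 21→35, due 20, tardiness 15
C: 35→48, due 45, tardiness 3
F: 48→59, due 23, tardiness 36
E: 59→68, due 62, tardiness 6
A: 68→76, due 58, tardiness 18
B: 76→83, due 63, tardiness 20
Sum = 0+15+3+36+6+18+20 = 98.

98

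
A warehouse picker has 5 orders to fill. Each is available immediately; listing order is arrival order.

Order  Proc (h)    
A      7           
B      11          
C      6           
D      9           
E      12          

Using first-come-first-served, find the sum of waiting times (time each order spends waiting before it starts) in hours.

82

FIFO (arrival order): A B C D E.
A: waits 0, runs 0→7
B: waits 7, runs 7→18
C: waits 18, runs 18→24
D: waits 24, runs 24→33
E: waits 33, runs 33→45
Sum = 0+7+18+24+33 = 82.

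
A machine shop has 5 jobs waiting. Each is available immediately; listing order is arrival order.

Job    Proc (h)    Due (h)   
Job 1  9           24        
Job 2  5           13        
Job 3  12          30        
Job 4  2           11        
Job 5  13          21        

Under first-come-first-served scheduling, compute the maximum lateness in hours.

20

FIFO (arrival order): Job 1 Job 2 Job 3 Job 4 Job 5.
Job 1: 0→9, due 24, lateness -15
Job 2: 9→14, due 13, lateness 1
Job 3: 14→26, due 30, lateness -4
Job 4: 26→28, due 11, lateness 17
Job 5: 28→41, due 21, lateness 20
Maximum = 20.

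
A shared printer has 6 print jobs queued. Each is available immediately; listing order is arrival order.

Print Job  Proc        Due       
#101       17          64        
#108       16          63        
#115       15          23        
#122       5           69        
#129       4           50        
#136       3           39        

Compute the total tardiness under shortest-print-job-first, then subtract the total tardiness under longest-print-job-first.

SPT (increasing processing time): #136 #129 #122 #115 #108 #101.
#136: 0→3, due 39, tardiness 0
#129: 3→7, due 50, tardiness 0
#122: 7→12, due 69, tardiness 0
#115: 12→27, due 23, tardiness 4
#108: 27→43, due 63, tardiness 0
#101: 43→60, due 64, tardiness 0
Sum = 0+0+0+4+0+0 = 4.
LPT (decreasing processing time): #101 #108 #115 #122 #129 #136.
#101: 0→17, due 64, tardiness 0
#108: 17→33, due 63, tardiness 0
#115: 33→48, due 23, tardiness 25
#122: 48→53, due 69, tardiness 0
#129: 53→57, due 50, tardiness 7
#136: 57→60, due 39, tardiness 21
Sum = 0+0+25+0+7+21 = 53.
Difference = 4 − 53 = -49.

-49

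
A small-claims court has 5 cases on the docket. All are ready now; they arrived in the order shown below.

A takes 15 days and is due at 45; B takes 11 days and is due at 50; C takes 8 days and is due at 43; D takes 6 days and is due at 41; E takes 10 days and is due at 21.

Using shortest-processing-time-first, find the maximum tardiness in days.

5

SPT (increasing processing time): D C E B A.
D: 0→6, due 41, tardiness 0
C: 6→14, due 43, tardiness 0
E: 14→24, due 21, tardiness 3
B: 24→35, due 50, tardiness 0
A: 35→50, due 45, tardiness 5
Maximum = 5.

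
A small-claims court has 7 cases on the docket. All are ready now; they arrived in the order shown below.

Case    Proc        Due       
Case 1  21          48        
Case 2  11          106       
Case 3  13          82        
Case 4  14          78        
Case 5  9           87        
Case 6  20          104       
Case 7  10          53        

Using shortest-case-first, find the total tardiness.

SPT (increasing processing time): Case 5 Case 7 Case 2 Case 3 Case 4 Case 6 Case 1.
Case 5: 0→9, due 87, tardiness 0
Case 7: 9→19, due 53, tardiness 0
Case 2: 19→30, due 106, tardiness 0
Case 3: 30→43, due 82, tardiness 0
Case 4: 43→57, due 78, tardiness 0
Case 6: 57→77, due 104, tardiness 0
Case 1: 77→98, due 48, tardiness 50
Sum = 0+0+0+0+0+0+50 = 50.

50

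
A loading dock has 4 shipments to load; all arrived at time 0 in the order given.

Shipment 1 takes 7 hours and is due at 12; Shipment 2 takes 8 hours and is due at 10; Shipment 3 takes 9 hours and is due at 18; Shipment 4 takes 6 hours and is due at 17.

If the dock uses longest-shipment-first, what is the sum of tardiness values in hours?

LPT (decreasing processing time): Shipment 3 Shipment 2 Shipment 1 Shipment 4.
Shipment 3: 0→9, due 18, tardiness 0
Shipment 2: 9→17, due 10, tardiness 7
Shipment 1: 17→24, due 12, tardiness 12
Shipment 4: 24→30, due 17, tardiness 13
Sum = 0+7+12+13 = 32.

32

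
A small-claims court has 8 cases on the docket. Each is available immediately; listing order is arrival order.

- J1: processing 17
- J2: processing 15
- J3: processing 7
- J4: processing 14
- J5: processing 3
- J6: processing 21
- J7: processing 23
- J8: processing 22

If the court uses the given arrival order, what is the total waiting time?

374

FIFO (arrival order): J1 J2 J3 J4 J5 J6 J7 J8.
J1: waits 0, runs 0→17
J2: waits 17, runs 17→32
J3: waits 32, runs 32→39
J4: waits 39, runs 39→53
J5: waits 53, runs 53→56
J6: waits 56, runs 56→77
J7: waits 77, runs 77→100
J8: waits 100, runs 100→122
Sum = 0+17+32+39+53+56+77+100 = 374.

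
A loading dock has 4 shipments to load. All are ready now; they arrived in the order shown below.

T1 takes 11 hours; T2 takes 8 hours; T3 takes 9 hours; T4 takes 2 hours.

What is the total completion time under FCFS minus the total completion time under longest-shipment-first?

-1

FIFO (arrival order): T1 T2 T3 T4.
T1: 0→11
T2: 11→19
T3: 19→28
T4: 28→30
Sum = 11+19+28+30 = 88.
LPT (decreasing processing time): T1 T3 T2 T4.
T1: 0→11
T3: 11→20
T2: 20→28
T4: 28→30
Sum = 11+20+28+30 = 89.
Difference = 88 − 89 = -1.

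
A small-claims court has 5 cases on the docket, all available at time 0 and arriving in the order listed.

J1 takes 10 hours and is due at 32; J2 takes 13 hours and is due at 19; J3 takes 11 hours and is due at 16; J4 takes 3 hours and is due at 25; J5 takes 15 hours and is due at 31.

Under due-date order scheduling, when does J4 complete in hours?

27

EDD (increasing due date): J3 J2 J4 J5 J1.
J3: 0→11
J2: 11→24
J4: 24→27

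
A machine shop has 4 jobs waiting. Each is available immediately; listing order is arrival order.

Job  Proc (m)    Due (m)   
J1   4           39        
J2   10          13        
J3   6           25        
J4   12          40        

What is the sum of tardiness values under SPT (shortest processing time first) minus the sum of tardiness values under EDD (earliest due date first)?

7

SPT (increasing processing time): J1 J3 J2 J4.
J1: 0→4, due 39, tardiness 0
J3: 4→10, due 25, tardiness 0
J2: 10→20, due 13, tardiness 7
J4: 20→32, due 40, tardiness 0
Sum = 0+0+7+0 = 7.
EDD (increasing due date): J2 J3 J1 J4.
J2: 0→10, due 13, tardiness 0
J3: 10→16, due 25, tardiness 0
J1: 16→20, due 39, tardiness 0
J4: 20→32, due 40, tardiness 0
Sum = 0+0+0+0 = 0.
Difference = 7 − 0 = 7.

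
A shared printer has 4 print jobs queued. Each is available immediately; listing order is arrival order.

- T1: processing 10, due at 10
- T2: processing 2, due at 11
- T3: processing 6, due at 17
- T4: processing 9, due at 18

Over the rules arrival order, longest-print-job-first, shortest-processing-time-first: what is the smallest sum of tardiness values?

FIFO (arrival order): T1 T2 T3 T4.
T1: 0→10, due 10, tardiness 0
T2: 10→12, due 11, tardiness 1
T3: 12→18, due 17, tardiness 1
T4: 18→27, due 18, tardiness 9
Sum = 0+1+1+9 = 11.
LPT (decreasing processing time): T1 T4 T3 T2.
T1: 0→10, due 10, tardiness 0
T4: 10→19, due 18, tardiness 1
T3: 19→25, due 17, tardiness 8
T2: 25→27, due 11, tardiness 16
Sum = 0+1+8+16 = 25.
SPT (increasing processing time): T2 T3 T4 T1.
T2: 0→2, due 11, tardiness 0
T3: 2→8, due 17, tardiness 0
T4: 8→17, due 18, tardiness 0
T1: 17→27, due 10, tardiness 17
Sum = 0+0+0+17 = 17.
FIFO 11, LPT 25, SPT 17 → minimum 11.

11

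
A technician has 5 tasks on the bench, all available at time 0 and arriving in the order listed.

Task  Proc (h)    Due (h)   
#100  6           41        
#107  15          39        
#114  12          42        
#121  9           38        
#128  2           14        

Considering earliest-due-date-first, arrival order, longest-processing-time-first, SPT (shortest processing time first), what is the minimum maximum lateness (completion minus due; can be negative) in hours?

2

EDD (increasing due date): #128 #121 #107 #100 #114.
#128: 0→2, due 14, lateness -12
#121: 2→11, due 38, lateness -27
#107: 11→26, due 39, lateness -13
#100: 26→32, due 41, lateness -9
#114: 32→44, due 42, lateness 2
Maximum = 2.
FIFO (arrival order): #100 #107 #114 #121 #128.
#100: 0→6, due 41, lateness -35
#107: 6→21, due 39, lateness -18
#114: 21→33, due 42, lateness -9
#121: 33→42, due 38, lateness 4
#128: 42→44, due 14, lateness 30
Maximum = 30.
LPT (decreasing processing time): #107 #114 #121 #100 #128.
#107: 0→15, due 39, lateness -24
#114: 15→27, due 42, lateness -15
#121: 27→36, due 38, lateness -2
#100: 36→42, due 41, lateness 1
#128: 42→44, due 14, lateness 30
Maximum = 30.
SPT (increasing processing time): #128 #100 #121 #114 #107.
#128: 0→2, due 14, lateness -12
#100: 2→8, due 41, lateness -33
#121: 8→17, due 38, lateness -21
#114: 17→29, due 42, lateness -13
#107: 29→44, due 39, lateness 5
Maximum = 5.
EDD 2, FIFO 30, LPT 30, SPT 5 → minimum 2.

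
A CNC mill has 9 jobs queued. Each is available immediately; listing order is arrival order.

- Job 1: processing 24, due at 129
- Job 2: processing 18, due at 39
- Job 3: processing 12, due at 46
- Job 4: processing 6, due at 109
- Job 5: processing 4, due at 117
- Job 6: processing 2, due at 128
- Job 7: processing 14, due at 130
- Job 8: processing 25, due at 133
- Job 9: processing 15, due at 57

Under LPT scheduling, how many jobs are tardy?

5

LPT (decreasing processing time): Job 8 Job 1 Job 2 Job 9 Job 7 Job 3 Job 4 Job 5 Job 6.
Job 8: 0→25, due 133, tardiness 0
Job 1: 25→49, due 129, tardiness 0
Job 2: 49→67, due 39, tardiness 28
Job 9: 67→82, due 57, tardiness 25
Job 7: 82→96, due 130, tardiness 0
Job 3: 96→108, due 46, tardiness 62
Job 4: 108→114, due 109, tardiness 5
Job 5: 114→118, due 117, tardiness 1
Job 6: 118→120, due 128, tardiness 0
Late jobs: 5.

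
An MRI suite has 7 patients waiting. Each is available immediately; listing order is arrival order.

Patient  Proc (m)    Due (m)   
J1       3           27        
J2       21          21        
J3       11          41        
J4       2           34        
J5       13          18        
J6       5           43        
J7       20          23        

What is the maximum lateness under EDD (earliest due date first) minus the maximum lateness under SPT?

EDD (increasing due date): J5 J2 J7 J1 J4 J3 J6.
J5: 0→13, due 18, lateness -5
J2: 13→34, due 21, lateness 13
J7: 34→54, due 23, lateness 31
J1: 54→57, due 27, lateness 30
J4: 57→59, due 34, lateness 25
J3: 59→70, due 41, lateness 29
J6: 70→75, due 43, lateness 32
Maximum = 32.
SPT (increasing processing time): J4 J1 J6 J3 J5 J7 J2.
J4: 0→2, due 34, lateness -32
J1: 2→5, due 27, lateness -22
J6: 5→10, due 43, lateness -33
J3: 10→21, due 41, lateness -20
J5: 21→34, due 18, lateness 16
J7: 34→54, due 23, lateness 31
J2: 54→75, due 21, lateness 54
Maximum = 54.
Difference = 32 − 54 = -22.

-22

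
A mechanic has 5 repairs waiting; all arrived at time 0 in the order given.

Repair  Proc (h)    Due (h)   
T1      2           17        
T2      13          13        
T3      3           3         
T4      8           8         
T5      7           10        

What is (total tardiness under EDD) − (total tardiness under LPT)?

-30

EDD (increasing due date): T3 T4 T5 T2 T1.
T3: 0→3, due 3, tardiness 0
T4: 3→11, due 8, tardiness 3
T5: 11→18, due 10, tardiness 8
T2: 18→31, due 13, tardiness 18
T1: 31→33, due 17, tardiness 16
Sum = 0+3+8+18+16 = 45.
LPT (decreasing processing time): T2 T4 T5 T3 T1.
T2: 0→13, due 13, tardiness 0
T4: 13→21, due 8, tardiness 13
T5: 21→28, due 10, tardiness 18
T3: 28→31, due 3, tardiness 28
T1: 31→33, due 17, tardiness 16
Sum = 0+13+18+28+16 = 75.
Difference = 45 − 75 = -30.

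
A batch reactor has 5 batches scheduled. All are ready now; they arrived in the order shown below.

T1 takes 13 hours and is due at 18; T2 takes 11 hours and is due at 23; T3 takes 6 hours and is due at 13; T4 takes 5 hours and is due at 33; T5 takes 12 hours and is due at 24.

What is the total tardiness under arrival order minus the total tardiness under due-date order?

FIFO (arrival order): T1 T2 T3 T4 T5.
T1: 0→13, due 18, tardiness 0
T2: 13→24, due 23, tardiness 1
T3: 24→30, due 13, tardiness 17
T4: 30→35, due 33, tardiness 2
T5: 35→47, due 24, tardiness 23
Sum = 0+1+17+2+23 = 43.
EDD (increasing due date): T3 T1 T2 T5 T4.
T3: 0→6, due 13, tardiness 0
T1: 6→19, due 18, tardiness 1
T2: 19→30, due 23, tardiness 7
T5: 30→42, due 24, tardiness 18
T4: 42→47, due 33, tardiness 14
Sum = 0+1+7+18+14 = 40.
Difference = 43 − 40 = 3.

3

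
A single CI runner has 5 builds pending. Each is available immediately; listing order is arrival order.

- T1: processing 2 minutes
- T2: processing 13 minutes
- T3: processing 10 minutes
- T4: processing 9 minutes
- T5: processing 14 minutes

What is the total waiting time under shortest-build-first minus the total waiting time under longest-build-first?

-56

SPT (increasing processing time): T1 T4 T3 T2 T5.
T1: waits 0, runs 0→2
T4: waits 2, runs 2→11
T3: waits 11, runs 11→21
T2: waits 21, runs 21→34
T5: waits 34, runs 34→48
Sum = 0+2+11+21+34 = 68.
LPT (decreasing processing time): T5 T2 T3 T4 T1.
T5: waits 0, runs 0→14
T2: waits 14, runs 14→27
T3: waits 27, runs 27→37
T4: waits 37, runs 37→46
T1: waits 46, runs 46→48
Sum = 0+14+27+37+46 = 124.
Difference = 68 − 124 = -56.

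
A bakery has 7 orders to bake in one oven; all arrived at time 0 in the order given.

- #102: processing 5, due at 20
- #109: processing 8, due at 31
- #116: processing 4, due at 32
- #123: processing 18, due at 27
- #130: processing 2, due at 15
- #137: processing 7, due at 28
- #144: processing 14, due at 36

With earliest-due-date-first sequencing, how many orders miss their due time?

4

EDD (increasing due date): #130 #102 #123 #137 #109 #116 #144.
#130: 0→2, due 15, tardiness 0
#102: 2→7, due 20, tardiness 0
#123: 7→25, due 27, tardiness 0
#137: 25→32, due 28, tardiness 4
#109: 32→40, due 31, tardiness 9
#116: 40→44, due 32, tardiness 12
#144: 44→58, due 36, tardiness 22
Late orders: 4.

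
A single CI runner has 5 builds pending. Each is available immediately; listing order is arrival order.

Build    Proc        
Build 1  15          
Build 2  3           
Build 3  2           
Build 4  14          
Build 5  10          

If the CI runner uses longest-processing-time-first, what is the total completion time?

LPT (decreasing processing time): Build 1 Build 4 Build 5 Build 2 Build 3.
Build 1: 0→15
Build 4: 15→29
Build 5: 29→39
Build 2: 39→42
Build 3: 42→44
Sum = 15+29+39+42+44 = 169.

169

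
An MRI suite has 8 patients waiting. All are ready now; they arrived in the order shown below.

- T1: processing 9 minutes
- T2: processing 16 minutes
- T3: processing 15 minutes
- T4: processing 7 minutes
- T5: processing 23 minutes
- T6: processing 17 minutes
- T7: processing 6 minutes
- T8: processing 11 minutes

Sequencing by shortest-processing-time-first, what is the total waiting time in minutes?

267

SPT (increasing processing time): T7 T4 T1 T8 T3 T2 T6 T5.
T7: waits 0, runs 0→6
T4: waits 6, runs 6→13
T1: waits 13, runs 13→22
T8: waits 22, runs 22→33
T3: waits 33, runs 33→48
T2: waits 48, runs 48→64
T6: waits 64, runs 64→81
T5: waits 81, runs 81→104
Sum = 0+6+13+22+33+48+64+81 = 267.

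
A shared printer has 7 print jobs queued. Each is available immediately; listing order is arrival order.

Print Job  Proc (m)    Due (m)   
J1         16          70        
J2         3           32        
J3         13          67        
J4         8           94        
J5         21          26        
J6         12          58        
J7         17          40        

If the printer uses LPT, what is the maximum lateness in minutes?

58

LPT (decreasing processing time): J5 J7 J1 J3 J6 J4 J2.
J5: 0→21, due 26, lateness -5
J7: 21→38, due 40, lateness -2
J1: 38→54, due 70, lateness -16
J3: 54→67, due 67, lateness 0
J6: 67→79, due 58, lateness 21
J4: 79→87, due 94, lateness -7
J2: 87→90, due 32, lateness 58
Maximum = 58.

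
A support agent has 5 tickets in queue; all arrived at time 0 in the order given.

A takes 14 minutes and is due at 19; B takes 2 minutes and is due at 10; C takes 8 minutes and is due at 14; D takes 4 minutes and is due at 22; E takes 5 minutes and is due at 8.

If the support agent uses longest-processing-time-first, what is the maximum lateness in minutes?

LPT (decreasing processing time): A C E D B.
A: 0→14, due 19, lateness -5
C: 14→22, due 14, lateness 8
E: 22→27, due 8, lateness 19
D: 27→31, due 22, lateness 9
B: 31→33, due 10, lateness 23
Maximum = 23.

23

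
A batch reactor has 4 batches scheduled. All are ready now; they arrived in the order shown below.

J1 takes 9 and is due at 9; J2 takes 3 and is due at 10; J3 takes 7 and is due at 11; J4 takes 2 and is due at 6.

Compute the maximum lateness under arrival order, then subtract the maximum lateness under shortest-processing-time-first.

FIFO (arrival order): J1 J2 J3 J4.
J1: 0→9, due 9, lateness 0
J2: 9→12, due 10, lateness 2
J3: 12→19, due 11, lateness 8
J4: 19→21, due 6, lateness 15
Maximum = 15.
SPT (increasing processing time): J4 J2 J3 J1.
J4: 0→2, due 6, lateness -4
J2: 2→5, due 10, lateness -5
J3: 5→12, due 11, lateness 1
J1: 12→21, due 9, lateness 12
Maximum = 12.
Difference = 15 − 12 = 3.

3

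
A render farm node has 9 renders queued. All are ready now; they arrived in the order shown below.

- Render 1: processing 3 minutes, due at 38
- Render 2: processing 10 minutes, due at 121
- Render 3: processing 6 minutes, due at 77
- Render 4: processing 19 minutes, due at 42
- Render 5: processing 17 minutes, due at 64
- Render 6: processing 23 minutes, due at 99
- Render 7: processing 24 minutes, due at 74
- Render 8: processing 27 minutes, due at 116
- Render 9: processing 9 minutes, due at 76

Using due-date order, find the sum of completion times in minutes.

EDD (increasing due date): Render 1 Render 4 Render 5 Render 7 Render 9 Render 3 Render 6 Render 8 Render 2.
Render 1: 0→3
Render 4: 3→22
Render 5: 22→39
Render 7: 39→63
Render 9: 63→72
Render 3: 72→78
Render 6: 78→101
Render 8: 101→128
Render 2: 128→138
Sum = 3+22+39+63+72+78+101+128+138 = 644.

644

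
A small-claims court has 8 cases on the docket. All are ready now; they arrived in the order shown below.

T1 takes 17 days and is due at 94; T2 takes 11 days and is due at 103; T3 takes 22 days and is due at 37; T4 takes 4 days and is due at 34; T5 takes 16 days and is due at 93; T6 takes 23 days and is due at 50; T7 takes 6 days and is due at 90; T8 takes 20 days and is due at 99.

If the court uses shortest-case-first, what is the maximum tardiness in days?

69

SPT (increasing processing time): T4 T7 T2 T5 T1 T8 T3 T6.
T4: 0→4, due 34, tardiness 0
T7: 4→10, due 90, tardiness 0
T2: 10→21, due 103, tardiness 0
T5: 21→37, due 93, tardiness 0
T1: 37→54, due 94, tardiness 0
T8: 54→74, due 99, tardiness 0
T3: 74→96, due 37, tardiness 59
T6: 96→119, due 50, tardiness 69
Maximum = 69.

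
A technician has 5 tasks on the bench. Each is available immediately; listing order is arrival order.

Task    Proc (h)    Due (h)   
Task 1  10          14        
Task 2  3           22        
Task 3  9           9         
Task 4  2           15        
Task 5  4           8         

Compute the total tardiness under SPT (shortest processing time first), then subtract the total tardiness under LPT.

-18

SPT (increasing processing time): Task 4 Task 2 Task 5 Task 3 Task 1.
Task 4: 0→2, due 15, tardiness 0
Task 2: 2→5, due 22, tardiness 0
Task 5: 5→9, due 8, tardiness 1
Task 3: 9→18, due 9, tardiness 9
Task 1: 18→28, due 14, tardiness 14
Sum = 0+0+1+9+14 = 24.
LPT (decreasing processing time): Task 1 Task 3 Task 5 Task 2 Task 4.
Task 1: 0→10, due 14, tardiness 0
Task 3: 10→19, due 9, tardiness 10
Task 5: 19→23, due 8, tardiness 15
Task 2: 23→26, due 22, tardiness 4
Task 4: 26→28, due 15, tardiness 13
Sum = 0+10+15+4+13 = 42.
Difference = 24 − 42 = -18.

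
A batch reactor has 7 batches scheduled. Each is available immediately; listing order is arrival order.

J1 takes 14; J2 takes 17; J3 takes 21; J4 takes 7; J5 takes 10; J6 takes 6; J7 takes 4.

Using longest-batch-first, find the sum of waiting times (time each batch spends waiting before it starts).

LPT (decreasing processing time): J3 J2 J1 J5 J4 J6 J7.
J3: waits 0, runs 0→21
J2: waits 21, runs 21→38
J1: waits 38, runs 38→52
J5: waits 52, runs 52→62
J4: waits 62, runs 62→69
J6: waits 69, runs 69→75
J7: waits 75, runs 75→79
Sum = 0+21+38+52+62+69+75 = 317.

317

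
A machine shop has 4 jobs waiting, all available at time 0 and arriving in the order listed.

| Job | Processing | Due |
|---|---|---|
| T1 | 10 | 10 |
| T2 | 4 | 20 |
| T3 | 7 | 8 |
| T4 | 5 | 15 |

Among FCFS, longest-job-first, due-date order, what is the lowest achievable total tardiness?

20

FIFO (arrival order): T1 T2 T3 T4.
T1: 0→10, due 10, tardiness 0
T2: 10→14, due 20, tardiness 0
T3: 14→21, due 8, tardiness 13
T4: 21→26, due 15, tardiness 11
Sum = 0+0+13+11 = 24.
LPT (decreasing processing time): T1 T3 T4 T2.
T1: 0→10, due 10, tardiness 0
T3: 10→17, due 8, tardiness 9
T4: 17→22, due 15, tardiness 7
T2: 22→26, due 20, tardiness 6
Sum = 0+9+7+6 = 22.
EDD (increasing due date): T3 T1 T4 T2.
T3: 0→7, due 8, tardiness 0
T1: 7→17, due 10, tardiness 7
T4: 17→22, due 15, tardiness 7
T2: 22→26, due 20, tardiness 6
Sum = 0+7+7+6 = 20.
FIFO 24, LPT 22, EDD 20 → minimum 20.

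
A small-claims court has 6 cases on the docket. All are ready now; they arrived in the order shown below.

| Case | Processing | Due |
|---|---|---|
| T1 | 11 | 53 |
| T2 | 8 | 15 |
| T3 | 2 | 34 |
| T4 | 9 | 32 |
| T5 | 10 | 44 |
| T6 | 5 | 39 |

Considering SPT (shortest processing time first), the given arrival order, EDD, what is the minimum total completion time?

127

SPT (increasing processing time): T3 T6 T2 T4 T5 T1.
T3: 0→2
T6: 2→7
T2: 7→15
T4: 15→24
T5: 24→34
T1: 34→45
Sum = 2+7+15+24+34+45 = 127.
FIFO (arrival order): T1 T2 T3 T4 T5 T6.
T1: 0→11
T2: 11→19
T3: 19→21
T4: 21→30
T5: 30→40
T6: 40→45
Sum = 11+19+21+30+40+45 = 166.
EDD (increasing due date): T2 T4 T3 T6 T5 T1.
T2: 0→8
T4: 8→17
T3: 17→19
T6: 19→24
T5: 24→34
T1: 34→45
Sum = 8+17+19+24+34+45 = 147.
SPT 127, FIFO 166, EDD 147 → minimum 127.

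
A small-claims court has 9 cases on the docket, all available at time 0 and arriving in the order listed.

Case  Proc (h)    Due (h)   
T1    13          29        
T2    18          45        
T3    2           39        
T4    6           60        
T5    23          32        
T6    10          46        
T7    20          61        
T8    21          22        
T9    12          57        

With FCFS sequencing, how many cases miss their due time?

FIFO (arrival order): T1 T2 T3 T4 T5 T6 T7 T8 T9.
T1: 0→13, due 29, tardiness 0
T2: 13→31, due 45, tardiness 0
T3: 31→33, due 39, tardiness 0
T4: 33→39, due 60, tardiness 0
T5: 39→62, due 32, tardiness 30
T6: 62→72, due 46, tardiness 26
T7: 72→92, due 61, tardiness 31
T8: 92→113, due 22, tardiness 91
T9: 113→125, due 57, tardiness 68
Late cases: 5.

5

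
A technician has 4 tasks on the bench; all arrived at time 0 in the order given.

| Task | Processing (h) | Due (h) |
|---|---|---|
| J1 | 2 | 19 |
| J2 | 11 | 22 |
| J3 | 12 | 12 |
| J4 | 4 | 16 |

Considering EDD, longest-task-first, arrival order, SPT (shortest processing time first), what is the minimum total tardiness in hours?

EDD (increasing due date): J3 J4 J1 J2.
J3: 0→12, due 12, tardiness 0
J4: 12→16, due 16, tardiness 0
J1: 16→18, due 19, tardiness 0
J2: 18→29, due 22, tardiness 7
Sum = 0+0+0+7 = 7.
LPT (decreasing processing time): J3 J2 J4 J1.
J3: 0→12, due 12, tardiness 0
J2: 12→23, due 22, tardiness 1
J4: 23→27, due 16, tardiness 11
J1: 27→29, due 19, tardiness 10
Sum = 0+1+11+10 = 22.
FIFO (arrival order): J1 J2 J3 J4.
J1: 0→2, due 19, tardiness 0
J2: 2→13, due 22, tardiness 0
J3: 13→25, due 12, tardiness 13
J4: 25→29, due 16, tardiness 13
Sum = 0+0+13+13 = 26.
SPT (increasing processing time): J1 J4 J2 J3.
J1: 0→2, due 19, tardiness 0
J4: 2→6, due 16, tardiness 0
J2: 6→17, due 22, tardiness 0
J3: 17→29, due 12, tardiness 17
Sum = 0+0+0+17 = 17.
EDD 7, LPT 22, FIFO 26, SPT 17 → minimum 7.

7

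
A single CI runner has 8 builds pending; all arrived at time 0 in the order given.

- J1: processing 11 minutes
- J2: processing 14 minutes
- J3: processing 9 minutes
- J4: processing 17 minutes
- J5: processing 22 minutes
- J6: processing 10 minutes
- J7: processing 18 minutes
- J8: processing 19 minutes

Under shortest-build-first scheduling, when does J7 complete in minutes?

SPT (increasing processing time): J3 J6 J1 J2 J4 J7 J8 J5.
J3: 0→9
J6: 9→19
J1: 19→30
J2: 30→44
J4: 44→61
J7: 61→79

79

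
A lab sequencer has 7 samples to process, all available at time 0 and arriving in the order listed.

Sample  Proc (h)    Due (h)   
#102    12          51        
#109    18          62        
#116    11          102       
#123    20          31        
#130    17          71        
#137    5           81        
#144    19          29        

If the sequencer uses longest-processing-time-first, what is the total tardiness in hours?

LPT (decreasing processing time): #123 #144 #109 #130 #102 #116 #137.
#123: 0→20, due 31, tardiness 0
#144: 20→39, due 29, tardiness 10
#109: 39→57, due 62, tardiness 0
#130: 57→74, due 71, tardiness 3
#102: 74→86, due 51, tardiness 35
#116: 86→97, due 102, tardiness 0
#137: 97→102, due 81, tardiness 21
Sum = 0+10+0+3+35+0+21 = 69.

69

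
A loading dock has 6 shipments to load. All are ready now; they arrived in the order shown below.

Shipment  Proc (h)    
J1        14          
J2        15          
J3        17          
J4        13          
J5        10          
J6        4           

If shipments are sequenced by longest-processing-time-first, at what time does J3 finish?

LPT (decreasing processing time): J3 J2 J1 J4 J5 J6.
J3: 0→17

17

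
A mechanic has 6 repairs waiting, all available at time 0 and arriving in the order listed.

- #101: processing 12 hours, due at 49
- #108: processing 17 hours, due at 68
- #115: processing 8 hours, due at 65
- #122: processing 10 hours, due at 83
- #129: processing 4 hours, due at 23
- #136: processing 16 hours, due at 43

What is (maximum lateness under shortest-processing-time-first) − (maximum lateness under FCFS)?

SPT (increasing processing time): #129 #115 #122 #101 #136 #108.
#129: 0→4, due 23, lateness -19
#115: 4→12, due 65, lateness -53
#122: 12→22, due 83, lateness -61
#101: 22→34, due 49, lateness -15
#136: 34→50, due 43, lateness 7
#108: 50→67, due 68, lateness -1
Maximum = 7.
FIFO (arrival order): #101 #108 #115 #122 #129 #136.
#101: 0→12, due 49, lateness -37
#108: 12→29, due 68, lateness -39
#115: 29→37, due 65, lateness -28
#122: 37→47, due 83, lateness -36
#129: 47→51, due 23, lateness 28
#136: 51→67, due 43, lateness 24
Maximum = 28.
Difference = 7 − 28 = -21.

-21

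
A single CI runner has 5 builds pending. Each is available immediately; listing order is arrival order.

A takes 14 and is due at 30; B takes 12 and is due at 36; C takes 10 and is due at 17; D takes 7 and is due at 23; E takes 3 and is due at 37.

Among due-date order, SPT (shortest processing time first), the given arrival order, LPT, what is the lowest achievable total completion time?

EDD (increasing due date): C D A B E.
C: 0→10
D: 10→17
A: 17→31
B: 31→43
E: 43→46
Sum = 10+17+31+43+46 = 147.
SPT (increasing processing time): E D C B A.
E: 0→3
D: 3→10
C: 10→20
B: 20→32
A: 32→46
Sum = 3+10+20+32+46 = 111.
FIFO (arrival order): A B C D E.
A: 0→14
B: 14→26
C: 26→36
D: 36→43
E: 43→46
Sum = 14+26+36+43+46 = 165.
LPT (decreasing processing time): A B C D E.
A: 0→14
B: 14→26
C: 26→36
D: 36→43
E: 43→46
Sum = 14+26+36+43+46 = 165.
EDD 147, SPT 111, FIFO 165, LPT 165 → minimum 111.

111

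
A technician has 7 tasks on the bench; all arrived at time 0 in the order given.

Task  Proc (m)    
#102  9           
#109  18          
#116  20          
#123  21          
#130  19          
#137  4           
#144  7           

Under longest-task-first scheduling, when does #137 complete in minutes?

98

LPT (decreasing processing time): #123 #116 #130 #109 #102 #144 #137.
#123: 0→21
#116: 21→41
#130: 41→60
#109: 60→78
#102: 78→87
#144: 87→94
#137: 94→98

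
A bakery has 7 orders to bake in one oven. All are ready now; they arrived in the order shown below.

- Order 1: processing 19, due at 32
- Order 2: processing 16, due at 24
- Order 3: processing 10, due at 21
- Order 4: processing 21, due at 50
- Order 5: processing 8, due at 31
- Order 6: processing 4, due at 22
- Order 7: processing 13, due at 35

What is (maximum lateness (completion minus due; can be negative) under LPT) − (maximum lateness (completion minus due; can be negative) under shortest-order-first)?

28

LPT (decreasing processing time): Order 4 Order 1 Order 2 Order 7 Order 3 Order 5 Order 6.
Order 4: 0→21, due 50, lateness -29
Order 1: 21→40, due 32, lateness 8
Order 2: 40→56, due 24, lateness 32
Order 7: 56→69, due 35, lateness 34
Order 3: 69→79, due 21, lateness 58
Order 5: 79→87, due 31, lateness 56
Order 6: 87→91, due 22, lateness 69
Maximum = 69.
SPT (increasing processing time): Order 6 Order 5 Order 3 Order 7 Order 2 Order 1 Order 4.
Order 6: 0→4, due 22, lateness -18
Order 5: 4→12, due 31, lateness -19
Order 3: 12→22, due 21, lateness 1
Order 7: 22→35, due 35, lateness 0
Order 2: 35→51, due 24, lateness 27
Order 1: 51→70, due 32, lateness 38
Order 4: 70→91, due 50, lateness 41
Maximum = 41.
Difference = 69 − 41 = 28.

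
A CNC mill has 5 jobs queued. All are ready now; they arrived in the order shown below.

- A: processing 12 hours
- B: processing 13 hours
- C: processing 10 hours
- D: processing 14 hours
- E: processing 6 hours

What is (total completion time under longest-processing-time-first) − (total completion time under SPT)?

LPT (decreasing processing time): D B A C E.
D: 0→14
B: 14→27
A: 27→39
C: 39→49
E: 49→55
Sum = 14+27+39+49+55 = 184.
SPT (increasing processing time): E C A B D.
E: 0→6
C: 6→16
A: 16→28
B: 28→41
D: 41→55
Sum = 6+16+28+41+55 = 146.
Difference = 184 − 146 = 38.

38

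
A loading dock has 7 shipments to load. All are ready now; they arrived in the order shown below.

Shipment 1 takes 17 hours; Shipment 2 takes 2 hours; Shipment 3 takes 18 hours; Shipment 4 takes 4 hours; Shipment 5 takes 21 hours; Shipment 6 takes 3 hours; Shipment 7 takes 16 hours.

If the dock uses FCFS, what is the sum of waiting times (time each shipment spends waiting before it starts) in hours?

FIFO (arrival order): Shipment 1 Shipment 2 Shipment 3 Shipment 4 Shipment 5 Shipment 6 Shipment 7.
Shipment 1: waits 0, runs 0→17
Shipment 2: waits 17, runs 17→19
Shipment 3: waits 19, runs 19→37
Shipment 4: waits 37, runs 37→41
Shipment 5: waits 41, runs 41→62
Shipment 6: waits 62, runs 62→65
Shipment 7: waits 65, runs 65→81
Sum = 0+17+19+37+41+62+65 = 241.

241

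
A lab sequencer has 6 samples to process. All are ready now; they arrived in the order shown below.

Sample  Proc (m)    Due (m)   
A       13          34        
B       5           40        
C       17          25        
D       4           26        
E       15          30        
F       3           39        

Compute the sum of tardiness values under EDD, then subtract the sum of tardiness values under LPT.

-18

EDD (increasing due date): C D E A F B.
C: 0→17, due 25, tardiness 0
D: 17→21, due 26, tardiness 0
E: 21→36, due 30, tardiness 6
A: 36→49, due 34, tardiness 15
F: 49→52, due 39, tardiness 13
B: 52→57, due 40, tardiness 17
Sum = 0+0+6+15+13+17 = 51.
LPT (decreasing processing time): C E A B D F.
C: 0→17, due 25, tardiness 0
E: 17→32, due 30, tardiness 2
A: 32→45, due 34, tardiness 11
B: 45→50, due 40, tardiness 10
D: 50→54, due 26, tardiness 28
F: 54→57, due 39, tardiness 18
Sum = 0+2+11+10+28+18 = 69.
Difference = 51 − 69 = -18.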